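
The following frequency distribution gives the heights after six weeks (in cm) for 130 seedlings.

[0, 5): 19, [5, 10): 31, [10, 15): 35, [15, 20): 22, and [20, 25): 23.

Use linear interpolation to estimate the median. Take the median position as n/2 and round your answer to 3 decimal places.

12.143

Cumulative frequencies: 19, 50, 85, 107, 130
n = 130; position = n/2 = 65.
This falls in the class [10, 15): L = 10, F = 50, f = 35, h = 5.
Median ≈ 10 + ((65 − 50) / 35) × 5 = 12.1429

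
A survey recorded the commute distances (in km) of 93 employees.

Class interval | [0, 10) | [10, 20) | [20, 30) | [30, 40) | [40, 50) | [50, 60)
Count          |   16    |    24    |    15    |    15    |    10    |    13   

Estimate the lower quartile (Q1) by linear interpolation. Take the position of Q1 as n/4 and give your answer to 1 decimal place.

13.0

Cumulative frequencies: 16, 40, 55, 70, 80, 93
n = 93; position = n/4 = 23.25.
This falls in the class [10, 20): L = 10, F = 16, f = 24, h = 10.
Lower quartile ≈ 10 + ((23.25 − 16) / 24) × 10 = 13.0208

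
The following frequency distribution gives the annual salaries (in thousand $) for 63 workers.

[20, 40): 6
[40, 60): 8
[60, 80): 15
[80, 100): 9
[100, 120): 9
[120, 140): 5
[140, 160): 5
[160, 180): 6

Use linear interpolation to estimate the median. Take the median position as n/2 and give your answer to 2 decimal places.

Cumulative frequencies: 6, 14, 29, 38, 47, 52, 57, 63
n = 63; position = n/2 = 31.5.
This falls in the class [80, 100): L = 80, F = 29, f = 9, h = 20.
Median ≈ 80 + ((31.5 − 29) / 9) × 20 = 85.5556

85.56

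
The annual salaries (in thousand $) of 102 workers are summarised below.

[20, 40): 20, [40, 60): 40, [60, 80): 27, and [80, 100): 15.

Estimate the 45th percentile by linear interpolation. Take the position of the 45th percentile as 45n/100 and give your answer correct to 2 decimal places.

52.95

Cumulative frequencies: 20, 60, 87, 102
n = 102; position = 45n/100 = 45.9.
This falls in the class [40, 60): L = 40, F = 20, f = 40, h = 20.
45th percentile ≈ 40 + ((45.9 − 20) / 40) × 20 = 52.9500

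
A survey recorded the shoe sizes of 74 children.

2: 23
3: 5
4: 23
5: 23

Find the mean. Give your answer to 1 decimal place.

Values: 2, 3, 4, 5
Σfx = 23×2 + 5×3 + 23×4 + 23×5 = 268
n = Σf = 74
Mean = 268 / 74 = 3.6216

3.6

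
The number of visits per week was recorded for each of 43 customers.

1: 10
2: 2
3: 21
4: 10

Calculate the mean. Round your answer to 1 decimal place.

2.7

Values: 1, 2, 3, 4
Σfx = 10×1 + 2×2 + 21×3 + 10×4 = 117
n = Σf = 43
Mean = 117 / 43 = 2.7209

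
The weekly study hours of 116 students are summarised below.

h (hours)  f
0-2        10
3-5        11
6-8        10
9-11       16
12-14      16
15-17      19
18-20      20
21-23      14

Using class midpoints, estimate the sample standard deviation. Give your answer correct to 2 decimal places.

6.50

Midpoints: 1, 4, 7, 10, 13, 16, 19, 22
n = 116, Σfm = 1484, mean = 12.7931
Σfm² = 23840
Σf(m − x̄)² = Σfm² − (Σfm)²/n = 23840 − 1484²/116 = 4855.0345
Sample variance = 4855.0345 / 115 = 42.2177
Standard deviation = √42.2177 = 6.4975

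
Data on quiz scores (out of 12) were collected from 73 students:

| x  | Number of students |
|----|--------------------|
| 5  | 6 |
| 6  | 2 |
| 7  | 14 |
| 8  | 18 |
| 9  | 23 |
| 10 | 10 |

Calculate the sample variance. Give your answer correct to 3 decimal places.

Values: 5, 6, 7, 8, 9, 10
n = 73, Σfx = 591, mean = 8.0959
Σfx² = 4923
Σf(x − x̄)² = Σfx² − (Σfx)²/n = 4923 − 591²/73 = 138.3288
Sample variance = 138.3288 / 72 = 1.9212

1.921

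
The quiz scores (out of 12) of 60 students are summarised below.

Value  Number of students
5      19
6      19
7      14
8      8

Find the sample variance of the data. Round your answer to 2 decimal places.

1.07

Values: 5, 6, 7, 8
n = 60, Σfx = 371, mean = 6.1833
Σfx² = 2357
Σf(x − x̄)² = Σfx² − (Σfx)²/n = 2357 − 371²/60 = 62.9833
Sample variance = 62.9833 / 59 = 1.0675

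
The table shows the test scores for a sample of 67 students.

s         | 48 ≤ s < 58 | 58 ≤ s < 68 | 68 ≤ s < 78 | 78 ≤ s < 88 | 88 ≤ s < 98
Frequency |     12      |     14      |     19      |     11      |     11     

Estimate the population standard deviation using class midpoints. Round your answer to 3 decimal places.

13.194

Midpoints: 53, 63, 73, 83, 93
n = 67, Σfm = 4841, mean = 72.2537
Σfm² = 361443
Σf(m − x̄)² = Σfm² − (Σfm)²/n = 361443 − 4841²/67 = 11662.6866
Population variance = 11662.6866 / 67 = 174.0699
Standard deviation = √174.0699 = 13.1936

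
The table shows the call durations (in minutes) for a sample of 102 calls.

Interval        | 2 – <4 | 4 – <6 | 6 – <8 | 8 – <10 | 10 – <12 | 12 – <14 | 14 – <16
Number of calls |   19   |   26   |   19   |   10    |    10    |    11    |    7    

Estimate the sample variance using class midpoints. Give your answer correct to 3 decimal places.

Midpoints: 3, 5, 7, 9, 11, 13, 15
n = 102, Σfm = 768, mean = 7.5294
Σfm² = 7206
Σf(m − x̄)² = Σfm² − (Σfm)²/n = 7206 − 768²/102 = 1423.4118
Sample variance = 1423.4118 / 101 = 14.0932

14.093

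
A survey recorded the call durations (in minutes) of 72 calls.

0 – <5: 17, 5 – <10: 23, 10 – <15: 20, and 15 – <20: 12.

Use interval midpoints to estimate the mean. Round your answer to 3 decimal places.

9.375

Midpoints: 2.5, 7.5, 12.5, 17.5
Σfm = 17×2.5 + 23×7.5 + 20×12.5 + 12×17.5 = 675
n = Σf = 72
Mean = 675 / 72 = 9.3750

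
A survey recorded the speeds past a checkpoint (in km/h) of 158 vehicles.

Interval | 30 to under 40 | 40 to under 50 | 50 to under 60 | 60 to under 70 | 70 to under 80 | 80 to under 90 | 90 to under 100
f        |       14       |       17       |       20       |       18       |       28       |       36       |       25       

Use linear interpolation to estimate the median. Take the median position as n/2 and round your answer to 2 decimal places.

73.57

Cumulative frequencies: 14, 31, 51, 69, 97, 133, 158
n = 158; position = n/2 = 79.
This falls in the class 70 to under 80: L = 70, F = 69, f = 28, h = 10.
Median ≈ 70 + ((79 − 69) / 28) × 10 = 73.5714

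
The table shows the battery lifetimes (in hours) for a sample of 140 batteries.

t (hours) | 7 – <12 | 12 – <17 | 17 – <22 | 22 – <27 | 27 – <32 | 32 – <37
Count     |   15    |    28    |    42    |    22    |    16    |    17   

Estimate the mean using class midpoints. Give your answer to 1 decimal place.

21.2

Midpoints: 9.5, 14.5, 19.5, 24.5, 29.5, 34.5
Σfm = 15×9.5 + 28×14.5 + 42×19.5 + 22×24.5 + 16×29.5 + 17×34.5 = 2965
n = Σf = 140
Mean = 2965 / 140 = 21.1786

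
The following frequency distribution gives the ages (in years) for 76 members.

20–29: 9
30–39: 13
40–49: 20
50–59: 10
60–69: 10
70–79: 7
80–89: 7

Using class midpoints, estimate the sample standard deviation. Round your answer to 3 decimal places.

18.025

Midpoints: 24.5, 34.5, 44.5, 54.5, 64.5, 74.5, 84.5
n = 76, Σfm = 3862, mean = 50.8158
Σfm² = 220619
Σf(m − x̄)² = Σfm² − (Σfm)²/n = 220619 − 3862²/76 = 24368.4211
Sample variance = 24368.4211 / 75 = 324.9123
Standard deviation = √324.9123 = 18.0253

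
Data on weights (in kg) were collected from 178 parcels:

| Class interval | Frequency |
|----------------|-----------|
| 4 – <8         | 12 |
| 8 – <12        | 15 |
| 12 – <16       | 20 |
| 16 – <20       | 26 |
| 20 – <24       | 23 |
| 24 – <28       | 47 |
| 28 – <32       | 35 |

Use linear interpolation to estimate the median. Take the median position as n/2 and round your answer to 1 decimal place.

Cumulative frequencies: 12, 27, 47, 73, 96, 143, 178
n = 178; position = n/2 = 89.
This falls in the class 20 – <24: L = 20, F = 73, f = 23, h = 4.
Median ≈ 20 + ((89 − 73) / 23) × 4 = 22.7826

22.8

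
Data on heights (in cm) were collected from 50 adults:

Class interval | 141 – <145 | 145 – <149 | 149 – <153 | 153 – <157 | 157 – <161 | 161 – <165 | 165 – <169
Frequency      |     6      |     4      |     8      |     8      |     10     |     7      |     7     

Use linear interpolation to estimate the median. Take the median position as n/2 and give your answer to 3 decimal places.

Cumulative frequencies: 6, 10, 18, 26, 36, 43, 50
n = 50; position = n/2 = 25.
This falls in the class 153 – <157: L = 153, F = 18, f = 8, h = 4.
Median ≈ 153 + ((25 − 18) / 8) × 4 = 156.5000

156.500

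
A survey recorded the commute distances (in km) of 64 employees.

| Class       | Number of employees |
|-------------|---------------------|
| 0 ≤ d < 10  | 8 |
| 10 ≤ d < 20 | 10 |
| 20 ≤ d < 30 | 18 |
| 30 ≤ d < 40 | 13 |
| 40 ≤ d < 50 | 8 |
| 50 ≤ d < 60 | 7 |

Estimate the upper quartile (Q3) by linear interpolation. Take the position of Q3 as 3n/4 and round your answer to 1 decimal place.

39.2

Cumulative frequencies: 8, 18, 36, 49, 57, 64
n = 64; position = 3n/4 = 48.
This falls in the class 30 ≤ d < 40: L = 30, F = 36, f = 13, h = 10.
Upper quartile ≈ 30 + ((48 − 36) / 13) × 10 = 39.2308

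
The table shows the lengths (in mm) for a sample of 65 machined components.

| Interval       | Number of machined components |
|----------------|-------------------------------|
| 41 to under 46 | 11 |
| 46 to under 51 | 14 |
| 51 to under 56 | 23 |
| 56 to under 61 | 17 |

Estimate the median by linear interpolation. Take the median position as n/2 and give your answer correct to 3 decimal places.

Cumulative frequencies: 11, 25, 48, 65
n = 65; position = n/2 = 32.5.
This falls in the class 51 to under 56: L = 51, F = 25, f = 23, h = 5.
Median ≈ 51 + ((32.5 − 25) / 23) × 5 = 52.6304

52.630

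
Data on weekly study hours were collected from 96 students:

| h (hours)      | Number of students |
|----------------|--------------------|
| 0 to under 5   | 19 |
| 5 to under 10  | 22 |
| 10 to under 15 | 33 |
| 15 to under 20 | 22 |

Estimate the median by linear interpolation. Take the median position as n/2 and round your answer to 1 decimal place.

11.1

Cumulative frequencies: 19, 41, 74, 96
n = 96; position = n/2 = 48.
This falls in the class 10 to under 15: L = 10, F = 41, f = 33, h = 5.
Median ≈ 10 + ((48 − 41) / 33) × 5 = 11.0606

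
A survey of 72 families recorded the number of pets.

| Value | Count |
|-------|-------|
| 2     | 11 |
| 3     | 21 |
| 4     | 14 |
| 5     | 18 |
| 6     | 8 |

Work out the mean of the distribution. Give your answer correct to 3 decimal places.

Values: 2, 3, 4, 5, 6
Σfx = 11×2 + 21×3 + 14×4 + 18×5 + 8×6 = 279
n = Σf = 72
Mean = 279 / 72 = 3.8750

3.875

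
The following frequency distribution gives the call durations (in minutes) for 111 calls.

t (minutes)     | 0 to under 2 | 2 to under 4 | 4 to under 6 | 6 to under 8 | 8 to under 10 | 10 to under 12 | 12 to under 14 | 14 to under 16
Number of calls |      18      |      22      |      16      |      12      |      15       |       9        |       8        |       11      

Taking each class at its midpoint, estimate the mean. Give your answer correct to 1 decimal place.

Midpoints: 1, 3, 5, 7, 9, 11, 13, 15
Σfm = 18×1 + 22×3 + 16×5 + 12×7 + 15×9 + 9×11 + 8×13 + 11×15 = 751
n = Σf = 111
Mean = 751 / 111 = 6.7658

6.8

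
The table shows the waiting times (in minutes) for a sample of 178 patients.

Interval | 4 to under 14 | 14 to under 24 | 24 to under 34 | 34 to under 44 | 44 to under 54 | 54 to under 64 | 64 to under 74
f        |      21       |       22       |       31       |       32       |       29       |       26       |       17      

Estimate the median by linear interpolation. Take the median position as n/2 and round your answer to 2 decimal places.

38.69

Cumulative frequencies: 21, 43, 74, 106, 135, 161, 178
n = 178; position = n/2 = 89.
This falls in the class 34 to under 44: L = 34, F = 74, f = 32, h = 10.
Median ≈ 34 + ((89 − 74) / 32) × 10 = 38.6875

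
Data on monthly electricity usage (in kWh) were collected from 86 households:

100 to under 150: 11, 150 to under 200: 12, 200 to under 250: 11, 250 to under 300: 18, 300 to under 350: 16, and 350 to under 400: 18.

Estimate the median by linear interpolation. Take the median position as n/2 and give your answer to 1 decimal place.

Cumulative frequencies: 11, 23, 34, 52, 68, 86
n = 86; position = n/2 = 43.
This falls in the class 250 to under 300: L = 250, F = 34, f = 18, h = 50.
Median ≈ 250 + ((43 − 34) / 18) × 50 = 275.0000

275.0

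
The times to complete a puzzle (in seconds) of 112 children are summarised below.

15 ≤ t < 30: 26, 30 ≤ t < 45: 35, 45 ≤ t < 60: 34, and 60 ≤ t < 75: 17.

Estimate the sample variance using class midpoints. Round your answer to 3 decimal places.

Midpoints: 22.5, 37.5, 52.5, 67.5
n = 112, Σfm = 4830, mean = 43.1250
Σfm² = 233550
Σf(m − x̄)² = Σfm² − (Σfm)²/n = 233550 − 4830²/112 = 25256.2500
Sample variance = 25256.2500 / 111 = 227.5338

227.534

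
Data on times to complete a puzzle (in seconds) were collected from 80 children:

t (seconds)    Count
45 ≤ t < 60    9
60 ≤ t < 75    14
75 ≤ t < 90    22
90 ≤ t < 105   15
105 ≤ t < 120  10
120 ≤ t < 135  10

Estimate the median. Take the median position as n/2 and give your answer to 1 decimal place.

86.6

Cumulative frequencies: 9, 23, 45, 60, 70, 80
n = 80; position = n/2 = 40.
This falls in the class 75 ≤ t < 90: L = 75, F = 23, f = 22, h = 15.
Median ≈ 75 + ((40 − 23) / 22) × 15 = 86.5909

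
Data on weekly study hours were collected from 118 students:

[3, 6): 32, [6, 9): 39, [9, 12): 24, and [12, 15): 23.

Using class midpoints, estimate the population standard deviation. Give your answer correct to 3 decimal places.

3.218

Midpoints: 4.5, 7.5, 10.5, 13.5
n = 118, Σfm = 999, mean = 8.4661
Σfm² = 9679.5
Σf(m − x̄)² = Σfm² − (Σfm)²/n = 9679.5 − 999²/118 = 1221.8644
Population variance = 1221.8644 / 118 = 10.3548
Standard deviation = √10.3548 = 3.2179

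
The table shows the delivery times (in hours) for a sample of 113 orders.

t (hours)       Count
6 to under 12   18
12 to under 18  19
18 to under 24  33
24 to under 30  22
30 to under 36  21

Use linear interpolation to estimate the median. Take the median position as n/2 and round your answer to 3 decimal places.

21.545

Cumulative frequencies: 18, 37, 70, 92, 113
n = 113; position = n/2 = 56.5.
This falls in the class 18 to under 24: L = 18, F = 37, f = 33, h = 6.
Median ≈ 18 + ((56.5 − 37) / 33) × 6 = 21.5455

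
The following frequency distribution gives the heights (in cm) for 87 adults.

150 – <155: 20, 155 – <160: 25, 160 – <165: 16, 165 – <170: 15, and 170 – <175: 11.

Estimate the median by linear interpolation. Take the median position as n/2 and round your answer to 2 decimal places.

159.70

Cumulative frequencies: 20, 45, 61, 76, 87
n = 87; position = n/2 = 43.5.
This falls in the class 155 – <160: L = 155, F = 20, f = 25, h = 5.
Median ≈ 155 + ((43.5 − 20) / 25) × 5 = 159.7000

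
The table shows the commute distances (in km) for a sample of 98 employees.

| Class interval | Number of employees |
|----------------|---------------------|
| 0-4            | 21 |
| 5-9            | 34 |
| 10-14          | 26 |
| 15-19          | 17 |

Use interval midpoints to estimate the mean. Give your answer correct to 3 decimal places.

Midpoints: 2, 7, 12, 17
Σfm = 21×2 + 34×7 + 26×12 + 17×17 = 881
n = Σf = 98
Mean = 881 / 98 = 8.9898

8.990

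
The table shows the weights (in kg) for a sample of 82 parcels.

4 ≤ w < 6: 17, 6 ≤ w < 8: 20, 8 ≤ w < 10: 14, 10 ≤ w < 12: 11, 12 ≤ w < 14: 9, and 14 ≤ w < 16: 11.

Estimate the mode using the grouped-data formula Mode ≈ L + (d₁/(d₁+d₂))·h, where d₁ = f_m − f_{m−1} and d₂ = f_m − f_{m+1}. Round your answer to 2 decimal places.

6.67

Modal class: 6 ≤ w < 8 (highest frequency 20).
d₁ = 20 − 17 = 3, d₂ = 20 − 14 = 6
Mode ≈ 6 + (3/(3+6)) × 2 = 6 + 0.6667 = 6.6667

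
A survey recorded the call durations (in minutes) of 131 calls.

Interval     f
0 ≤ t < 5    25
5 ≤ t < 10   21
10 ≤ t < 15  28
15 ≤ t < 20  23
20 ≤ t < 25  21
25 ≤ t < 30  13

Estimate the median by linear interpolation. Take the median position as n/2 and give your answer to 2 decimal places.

13.48

Cumulative frequencies: 25, 46, 74, 97, 118, 131
n = 131; position = n/2 = 65.5.
This falls in the class 10 ≤ t < 15: L = 10, F = 46, f = 28, h = 5.
Median ≈ 10 + ((65.5 − 46) / 28) × 5 = 13.4821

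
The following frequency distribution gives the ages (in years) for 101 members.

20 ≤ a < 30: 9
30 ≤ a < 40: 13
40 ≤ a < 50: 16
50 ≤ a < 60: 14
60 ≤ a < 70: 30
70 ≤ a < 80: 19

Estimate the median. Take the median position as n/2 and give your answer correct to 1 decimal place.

Cumulative frequencies: 9, 22, 38, 52, 82, 101
n = 101; position = n/2 = 50.5.
This falls in the class 50 ≤ a < 60: L = 50, F = 38, f = 14, h = 10.
Median ≈ 50 + ((50.5 − 38) / 14) × 10 = 58.9286

58.9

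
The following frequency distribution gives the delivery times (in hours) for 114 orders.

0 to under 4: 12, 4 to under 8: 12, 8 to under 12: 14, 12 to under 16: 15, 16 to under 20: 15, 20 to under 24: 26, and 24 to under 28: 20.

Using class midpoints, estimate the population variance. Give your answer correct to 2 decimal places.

Midpoints: 2, 6, 10, 14, 18, 22, 26
n = 114, Σfm = 1808, mean = 15.8596
Σfm² = 35784
Σf(m − x̄)² = Σfm² − (Σfm)²/n = 35784 − 1808²/114 = 7109.7544
Population variance = 7109.7544 / 114 = 62.3663

62.37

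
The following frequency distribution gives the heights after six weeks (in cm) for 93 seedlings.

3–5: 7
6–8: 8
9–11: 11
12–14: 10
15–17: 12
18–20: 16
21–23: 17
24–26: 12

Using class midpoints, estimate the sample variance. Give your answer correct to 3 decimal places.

Midpoints: 4, 7, 10, 13, 16, 19, 22, 25
n = 93, Σfm = 1494, mean = 16.0645
Σfm² = 27870
Σf(m − x̄)² = Σfm² − (Σfm)²/n = 27870 − 1494²/93 = 3869.6129
Sample variance = 3869.6129 / 92 = 42.0610

42.061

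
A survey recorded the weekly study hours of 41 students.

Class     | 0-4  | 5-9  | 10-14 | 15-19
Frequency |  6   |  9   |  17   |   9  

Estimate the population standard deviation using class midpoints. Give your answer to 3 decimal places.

4.844

Midpoints: 2, 7, 12, 17
n = 41, Σfm = 432, mean = 10.5366
Σfm² = 5514
Σf(m − x̄)² = Σfm² − (Σfm)²/n = 5514 − 432²/41 = 962.1951
Population variance = 962.1951 / 41 = 23.4682
Standard deviation = √23.4682 = 4.8444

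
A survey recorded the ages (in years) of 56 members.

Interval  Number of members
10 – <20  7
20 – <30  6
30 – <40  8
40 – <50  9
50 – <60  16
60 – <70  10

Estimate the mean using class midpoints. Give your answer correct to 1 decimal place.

44.1

Midpoints: 15, 25, 35, 45, 55, 65
Σfm = 7×15 + 6×25 + 8×35 + 9×45 + 16×55 + 10×65 = 2470
n = Σf = 56
Mean = 2470 / 56 = 44.1071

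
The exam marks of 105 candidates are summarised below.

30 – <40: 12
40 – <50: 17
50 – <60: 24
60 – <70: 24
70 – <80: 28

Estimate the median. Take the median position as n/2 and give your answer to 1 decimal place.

Cumulative frequencies: 12, 29, 53, 77, 105
n = 105; position = n/2 = 52.5.
This falls in the class 50 – <60: L = 50, F = 29, f = 24, h = 10.
Median ≈ 50 + ((52.5 − 29) / 24) × 10 = 59.7917

59.8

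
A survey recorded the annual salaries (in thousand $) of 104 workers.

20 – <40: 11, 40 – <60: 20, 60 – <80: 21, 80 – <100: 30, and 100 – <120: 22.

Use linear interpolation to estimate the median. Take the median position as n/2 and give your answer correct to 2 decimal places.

Cumulative frequencies: 11, 31, 52, 82, 104
n = 104; position = n/2 = 52.
This falls in the class 60 – <80: L = 60, F = 31, f = 21, h = 20.
Median ≈ 60 + ((52 − 31) / 21) × 20 = 80.0000

80.00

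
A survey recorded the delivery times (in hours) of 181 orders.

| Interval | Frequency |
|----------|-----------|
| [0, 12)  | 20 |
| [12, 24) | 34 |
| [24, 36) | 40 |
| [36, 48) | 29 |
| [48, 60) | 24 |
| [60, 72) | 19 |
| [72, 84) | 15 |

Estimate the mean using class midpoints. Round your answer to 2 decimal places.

Midpoints: 6, 18, 30, 42, 54, 66, 78
Σfm = 20×6 + 34×18 + 40×30 + 29×42 + 24×54 + 19×66 + 15×78 = 6870
n = Σf = 181
Mean = 6870 / 181 = 37.9558

37.96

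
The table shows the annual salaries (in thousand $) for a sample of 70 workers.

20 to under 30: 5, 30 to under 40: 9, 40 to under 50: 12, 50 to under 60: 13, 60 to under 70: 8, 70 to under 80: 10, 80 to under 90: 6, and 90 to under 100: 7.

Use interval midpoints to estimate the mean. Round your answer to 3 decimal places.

59.143

Midpoints: 25, 35, 45, 55, 65, 75, 85, 95
Σfm = 5×25 + 9×35 + 12×45 + 13×55 + 8×65 + 10×75 + 6×85 + 7×95 = 4140
n = Σf = 70
Mean = 4140 / 70 = 59.1429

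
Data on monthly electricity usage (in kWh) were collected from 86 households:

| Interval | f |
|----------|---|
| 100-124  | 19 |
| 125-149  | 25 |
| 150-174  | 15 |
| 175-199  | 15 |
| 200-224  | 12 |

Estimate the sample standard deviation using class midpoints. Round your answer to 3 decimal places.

Midpoints: 112, 137, 162, 187, 212
n = 86, Σfm = 13332, mean = 155.0233
Σfm² = 2165084
Σf(m − x̄)² = Σfm² − (Σfm)²/n = 2165084 − 13332²/86 = 98313.9535
Sample variance = 98313.9535 / 85 = 1156.6347
Standard deviation = √1156.6347 = 34.0093

34.009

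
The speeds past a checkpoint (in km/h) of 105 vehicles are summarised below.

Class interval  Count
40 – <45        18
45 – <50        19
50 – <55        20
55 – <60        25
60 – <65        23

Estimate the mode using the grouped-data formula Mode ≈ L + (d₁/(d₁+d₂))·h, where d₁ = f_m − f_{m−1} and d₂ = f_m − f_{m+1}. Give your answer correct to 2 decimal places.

58.57

Modal class: 55 – <60 (highest frequency 25).
d₁ = 25 − 20 = 5, d₂ = 25 − 23 = 2
Mode ≈ 55 + (5/(5+2)) × 5 = 55 + 3.5714 = 58.5714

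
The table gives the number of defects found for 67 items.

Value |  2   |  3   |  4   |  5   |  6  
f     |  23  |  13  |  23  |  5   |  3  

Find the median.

3

Cumulative frequencies: 23, 36, 59, 64, 67
n = 67, so the median is the value in position (n+1)/2 = 34.
Position 34 falls at value 3.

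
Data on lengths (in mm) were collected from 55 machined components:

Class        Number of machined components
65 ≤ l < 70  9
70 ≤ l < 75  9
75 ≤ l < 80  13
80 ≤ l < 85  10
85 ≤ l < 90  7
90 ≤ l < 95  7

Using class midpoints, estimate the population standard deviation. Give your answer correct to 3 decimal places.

Midpoints: 67.5, 72.5, 77.5, 82.5, 87.5, 92.5
n = 55, Σfm = 4352.5, mean = 79.1364
Σfm² = 347943.75
Σf(m − x̄)² = Σfm² − (Σfm)²/n = 347943.75 − 4352.5²/55 = 3502.7273
Population variance = 3502.7273 / 55 = 63.6860
Standard deviation = √63.6860 = 7.9803

7.980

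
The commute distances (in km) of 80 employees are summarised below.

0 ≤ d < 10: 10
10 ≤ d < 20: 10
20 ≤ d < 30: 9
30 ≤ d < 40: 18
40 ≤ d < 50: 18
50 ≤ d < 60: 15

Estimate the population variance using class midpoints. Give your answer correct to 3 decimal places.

269.359

Midpoints: 5, 15, 25, 35, 45, 55
n = 80, Σfm = 2690, mean = 33.6250
Σfm² = 112000
Σf(m − x̄)² = Σfm² − (Σfm)²/n = 112000 − 2690²/80 = 21548.7500
Population variance = 21548.7500 / 80 = 269.3594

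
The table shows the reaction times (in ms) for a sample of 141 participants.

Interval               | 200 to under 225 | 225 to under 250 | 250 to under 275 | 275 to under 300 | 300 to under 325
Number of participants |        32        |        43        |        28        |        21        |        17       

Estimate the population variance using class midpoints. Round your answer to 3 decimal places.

Midpoints: 212.5, 237.5, 262.5, 287.5, 312.5
n = 141, Σfm = 35712.5, mean = 253.2801
Σfm² = 9195781.25
Σf(m − x̄)² = Σfm² − (Σfm)²/n = 9195781.25 − 35712.5²/141 = 150514.1844
Population variance = 150514.1844 / 141 = 1067.4765

1067.476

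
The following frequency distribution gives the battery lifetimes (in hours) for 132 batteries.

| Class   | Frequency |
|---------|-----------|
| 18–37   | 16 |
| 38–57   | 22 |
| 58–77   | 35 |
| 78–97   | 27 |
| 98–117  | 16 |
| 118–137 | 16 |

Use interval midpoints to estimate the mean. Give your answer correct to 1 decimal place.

Midpoints: 27.5, 47.5, 67.5, 87.5, 107.5, 127.5
Σfm = 16×27.5 + 22×47.5 + 35×67.5 + 27×87.5 + 16×107.5 + 16×127.5 = 9970
n = Σf = 132
Mean = 9970 / 132 = 75.5303

75.5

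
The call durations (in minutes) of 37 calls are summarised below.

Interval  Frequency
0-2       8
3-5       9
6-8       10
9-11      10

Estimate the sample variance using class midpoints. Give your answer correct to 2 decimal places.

Midpoints: 1, 4, 7, 10
n = 37, Σfm = 214, mean = 5.7838
Σfm² = 1642
Σf(m − x̄)² = Σfm² − (Σfm)²/n = 1642 − 214²/37 = 404.2703
Sample variance = 404.2703 / 36 = 11.2297

11.23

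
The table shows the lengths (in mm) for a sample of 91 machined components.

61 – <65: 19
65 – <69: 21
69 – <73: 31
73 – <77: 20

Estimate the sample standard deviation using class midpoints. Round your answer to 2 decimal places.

Midpoints: 63, 67, 71, 75
n = 91, Σfm = 6305, mean = 69.2857
Σfm² = 438451
Σf(m − x̄)² = Σfm² − (Σfm)²/n = 438451 − 6305²/91 = 1604.5714
Sample variance = 1604.5714 / 90 = 17.8286
Standard deviation = √17.8286 = 4.2224

4.22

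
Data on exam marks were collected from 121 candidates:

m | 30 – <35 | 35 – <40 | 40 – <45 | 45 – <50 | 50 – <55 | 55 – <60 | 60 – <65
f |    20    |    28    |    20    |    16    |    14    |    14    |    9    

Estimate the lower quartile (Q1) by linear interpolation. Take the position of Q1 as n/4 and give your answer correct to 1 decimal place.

36.8

Cumulative frequencies: 20, 48, 68, 84, 98, 112, 121
n = 121; position = n/4 = 30.25.
This falls in the class 35 – <40: L = 35, F = 20, f = 28, h = 5.
Lower quartile ≈ 35 + ((30.25 − 20) / 28) × 5 = 36.8304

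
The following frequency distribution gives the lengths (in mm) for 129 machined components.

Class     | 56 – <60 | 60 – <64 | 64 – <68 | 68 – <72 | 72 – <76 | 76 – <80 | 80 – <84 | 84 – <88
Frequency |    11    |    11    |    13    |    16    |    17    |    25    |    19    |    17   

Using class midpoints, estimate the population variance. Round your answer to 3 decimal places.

74.022

Midpoints: 58, 62, 66, 70, 74, 78, 82, 86
n = 129, Σfm = 9526, mean = 73.8450
Σfm² = 712996
Σf(m − x̄)² = Σfm² − (Σfm)²/n = 712996 − 9526²/129 = 9548.8992
Population variance = 9548.8992 / 129 = 74.0225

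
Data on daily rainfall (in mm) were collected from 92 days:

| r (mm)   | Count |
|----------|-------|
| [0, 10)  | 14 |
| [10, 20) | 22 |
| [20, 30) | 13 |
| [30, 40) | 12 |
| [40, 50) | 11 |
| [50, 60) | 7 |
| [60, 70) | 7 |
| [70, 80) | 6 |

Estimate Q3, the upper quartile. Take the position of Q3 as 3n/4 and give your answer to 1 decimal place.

47.3

Cumulative frequencies: 14, 36, 49, 61, 72, 79, 86, 92
n = 92; position = 3n/4 = 69.
This falls in the class [40, 50): L = 40, F = 61, f = 11, h = 10.
Upper quartile ≈ 40 + ((69 − 61) / 11) × 10 = 47.2727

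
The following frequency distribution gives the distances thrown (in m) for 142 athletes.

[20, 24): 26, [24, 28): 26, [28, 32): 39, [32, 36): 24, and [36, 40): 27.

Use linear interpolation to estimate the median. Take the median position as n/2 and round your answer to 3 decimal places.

29.949

Cumulative frequencies: 26, 52, 91, 115, 142
n = 142; position = n/2 = 71.
This falls in the class [28, 32): L = 28, F = 52, f = 39, h = 4.
Median ≈ 28 + ((71 − 52) / 39) × 4 = 29.9487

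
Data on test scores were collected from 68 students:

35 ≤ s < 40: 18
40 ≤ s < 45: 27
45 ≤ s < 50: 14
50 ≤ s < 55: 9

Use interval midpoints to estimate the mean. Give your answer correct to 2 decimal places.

43.53

Midpoints: 37.5, 42.5, 47.5, 52.5
Σfm = 18×37.5 + 27×42.5 + 14×47.5 + 9×52.5 = 2960
n = Σf = 68
Mean = 2960 / 68 = 43.5294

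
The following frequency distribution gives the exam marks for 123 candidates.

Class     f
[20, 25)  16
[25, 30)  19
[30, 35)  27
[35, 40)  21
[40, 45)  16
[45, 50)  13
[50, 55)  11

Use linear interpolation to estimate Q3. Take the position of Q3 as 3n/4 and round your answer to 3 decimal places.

Cumulative frequencies: 16, 35, 62, 83, 99, 112, 123
n = 123; position = 3n/4 = 92.25.
This falls in the class [40, 45): L = 40, F = 83, f = 16, h = 5.
Upper quartile ≈ 40 + ((92.25 − 83) / 16) × 5 = 42.8906

42.891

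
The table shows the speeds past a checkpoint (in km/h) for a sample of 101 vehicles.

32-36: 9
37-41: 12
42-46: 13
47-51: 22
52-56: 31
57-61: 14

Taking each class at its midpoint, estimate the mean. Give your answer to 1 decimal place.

48.8

Midpoints: 34, 39, 44, 49, 54, 59
Σfm = 9×34 + 12×39 + 13×44 + 22×49 + 31×54 + 14×59 = 4924
n = Σf = 101
Mean = 4924 / 101 = 48.7525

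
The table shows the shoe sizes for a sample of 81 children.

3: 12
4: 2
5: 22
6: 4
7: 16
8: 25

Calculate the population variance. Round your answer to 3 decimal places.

3.133

Values: 3, 4, 5, 6, 7, 8
n = 81, Σfx = 490, mean = 6.0494
Σfx² = 3218
Σf(x − x̄)² = Σfx² − (Σfx)²/n = 3218 − 490²/81 = 253.8025
Population variance = 253.8025 / 81 = 3.1334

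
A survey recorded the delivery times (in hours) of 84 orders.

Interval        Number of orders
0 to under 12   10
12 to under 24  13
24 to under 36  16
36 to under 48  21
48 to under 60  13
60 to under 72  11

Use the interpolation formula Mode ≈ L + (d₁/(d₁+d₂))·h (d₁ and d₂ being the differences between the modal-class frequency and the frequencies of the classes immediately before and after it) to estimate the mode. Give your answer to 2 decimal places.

Modal class: 36 to under 48 (highest frequency 21).
d₁ = 21 − 16 = 5, d₂ = 21 − 13 = 8
Mode ≈ 36 + (5/(5+8)) × 12 = 36 + 4.6154 = 40.6154

40.62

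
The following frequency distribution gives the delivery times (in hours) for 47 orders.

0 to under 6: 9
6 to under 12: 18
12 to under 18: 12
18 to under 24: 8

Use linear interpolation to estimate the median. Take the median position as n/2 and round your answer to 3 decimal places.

10.833

Cumulative frequencies: 9, 27, 39, 47
n = 47; position = n/2 = 23.5.
This falls in the class 6 to under 12: L = 6, F = 9, f = 18, h = 6.
Median ≈ 6 + ((23.5 − 9) / 18) × 6 = 10.8333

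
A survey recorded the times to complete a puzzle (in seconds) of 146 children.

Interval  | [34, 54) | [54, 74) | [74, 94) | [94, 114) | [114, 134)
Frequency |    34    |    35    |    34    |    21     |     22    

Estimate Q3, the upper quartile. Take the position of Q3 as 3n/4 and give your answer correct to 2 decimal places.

Cumulative frequencies: 34, 69, 103, 124, 146
n = 146; position = 3n/4 = 109.5.
This falls in the class [94, 114): L = 94, F = 103, f = 21, h = 20.
Upper quartile ≈ 94 + ((109.5 − 103) / 21) × 20 = 100.1905

100.19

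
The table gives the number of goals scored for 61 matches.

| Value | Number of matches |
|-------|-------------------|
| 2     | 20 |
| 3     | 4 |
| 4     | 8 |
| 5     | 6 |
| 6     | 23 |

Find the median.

Cumulative frequencies: 20, 24, 32, 38, 61
n = 61, so the median is the value in position (n+1)/2 = 31.
Position 31 falls at value 4.

4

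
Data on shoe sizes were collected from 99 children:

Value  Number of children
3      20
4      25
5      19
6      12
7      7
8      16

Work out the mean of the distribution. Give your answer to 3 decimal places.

5.091

Values: 3, 4, 5, 6, 7, 8
Σfx = 20×3 + 25×4 + 19×5 + 12×6 + 7×7 + 16×8 = 504
n = Σf = 99
Mean = 504 / 99 = 5.0909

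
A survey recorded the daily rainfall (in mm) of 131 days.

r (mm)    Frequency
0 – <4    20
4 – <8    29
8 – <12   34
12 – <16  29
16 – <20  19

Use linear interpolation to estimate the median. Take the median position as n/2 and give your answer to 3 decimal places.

9.941

Cumulative frequencies: 20, 49, 83, 112, 131
n = 131; position = n/2 = 65.5.
This falls in the class 8 – <12: L = 8, F = 49, f = 34, h = 4.
Median ≈ 8 + ((65.5 − 49) / 34) × 4 = 9.9412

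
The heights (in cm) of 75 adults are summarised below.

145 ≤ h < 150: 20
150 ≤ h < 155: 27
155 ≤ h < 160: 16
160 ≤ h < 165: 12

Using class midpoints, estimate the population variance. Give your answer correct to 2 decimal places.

Midpoints: 147.5, 152.5, 157.5, 162.5
n = 75, Σfm = 11537.5, mean = 153.8333
Σfm² = 1776818.75
Σf(m − x̄)² = Σfm² − (Σfm)²/n = 1776818.75 − 11537.5²/75 = 1966.6667
Population variance = 1966.6667 / 75 = 26.2222

26.22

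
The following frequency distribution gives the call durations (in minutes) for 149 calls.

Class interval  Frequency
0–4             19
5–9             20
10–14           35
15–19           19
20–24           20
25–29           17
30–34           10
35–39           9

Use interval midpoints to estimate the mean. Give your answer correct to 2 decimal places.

Midpoints: 2, 7, 12, 17, 22, 27, 32, 37
Σfm = 19×2 + 20×7 + 35×12 + 19×17 + 20×22 + 17×27 + 10×32 + 9×37 = 2473
n = Σf = 149
Mean = 2473 / 149 = 16.5973

16.60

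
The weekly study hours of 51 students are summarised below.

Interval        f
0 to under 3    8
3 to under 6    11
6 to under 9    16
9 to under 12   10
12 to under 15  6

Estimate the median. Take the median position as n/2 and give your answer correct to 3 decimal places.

Cumulative frequencies: 8, 19, 35, 45, 51
n = 51; position = n/2 = 25.5.
This falls in the class 6 to under 9: L = 6, F = 19, f = 16, h = 3.
Median ≈ 6 + ((25.5 − 19) / 16) × 3 = 7.2188

7.219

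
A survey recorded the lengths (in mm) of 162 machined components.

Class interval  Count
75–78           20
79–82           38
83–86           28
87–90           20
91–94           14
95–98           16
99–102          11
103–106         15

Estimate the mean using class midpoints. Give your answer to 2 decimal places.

87.88

Midpoints: 76.5, 80.5, 84.5, 88.5, 92.5, 96.5, 100.5, 104.5
Σfm = 20×76.5 + 38×80.5 + 28×84.5 + 20×88.5 + 14×92.5 + 16×96.5 + 11×100.5 + 15×104.5 = 14237
n = Σf = 162
Mean = 14237 / 162 = 87.8827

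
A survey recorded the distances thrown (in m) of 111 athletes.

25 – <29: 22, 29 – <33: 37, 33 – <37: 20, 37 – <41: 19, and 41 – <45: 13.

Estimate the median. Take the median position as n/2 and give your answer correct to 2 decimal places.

Cumulative frequencies: 22, 59, 79, 98, 111
n = 111; position = n/2 = 55.5.
This falls in the class 29 – <33: L = 29, F = 22, f = 37, h = 4.
Median ≈ 29 + ((55.5 − 22) / 37) × 4 = 32.6216

32.62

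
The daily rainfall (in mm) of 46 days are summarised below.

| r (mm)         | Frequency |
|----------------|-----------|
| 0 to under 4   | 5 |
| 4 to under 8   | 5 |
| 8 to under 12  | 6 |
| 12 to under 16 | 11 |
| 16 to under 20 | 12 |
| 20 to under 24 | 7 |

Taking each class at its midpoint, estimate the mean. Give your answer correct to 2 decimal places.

13.57

Midpoints: 2, 6, 10, 14, 18, 22
Σfm = 5×2 + 5×6 + 6×10 + 11×14 + 12×18 + 7×22 = 624
n = Σf = 46
Mean = 624 / 46 = 13.5652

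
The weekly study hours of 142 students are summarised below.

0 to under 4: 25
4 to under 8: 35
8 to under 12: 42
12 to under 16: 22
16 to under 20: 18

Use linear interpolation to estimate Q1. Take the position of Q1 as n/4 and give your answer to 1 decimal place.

5.2

Cumulative frequencies: 25, 60, 102, 124, 142
n = 142; position = n/4 = 35.5.
This falls in the class 4 to under 8: L = 4, F = 25, f = 35, h = 4.
Lower quartile ≈ 4 + ((35.5 − 25) / 35) × 4 = 5.2000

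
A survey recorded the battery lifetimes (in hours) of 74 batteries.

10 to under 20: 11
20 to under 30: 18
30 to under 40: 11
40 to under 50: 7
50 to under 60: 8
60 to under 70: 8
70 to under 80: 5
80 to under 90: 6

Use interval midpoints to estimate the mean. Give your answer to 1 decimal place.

42.7

Midpoints: 15, 25, 35, 45, 55, 65, 75, 85
Σfm = 11×15 + 18×25 + 11×35 + 7×45 + 8×55 + 8×65 + 5×75 + 6×85 = 3160
n = Σf = 74
Mean = 3160 / 74 = 42.7027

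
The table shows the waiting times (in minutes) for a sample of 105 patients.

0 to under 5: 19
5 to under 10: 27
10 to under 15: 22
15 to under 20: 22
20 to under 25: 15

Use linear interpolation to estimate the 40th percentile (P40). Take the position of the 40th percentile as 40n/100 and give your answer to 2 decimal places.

Cumulative frequencies: 19, 46, 68, 90, 105
n = 105; position = 40n/100 = 42.
This falls in the class 5 to under 10: L = 5, F = 19, f = 27, h = 5.
40th percentile ≈ 5 + ((42 − 19) / 27) × 5 = 9.2593

9.26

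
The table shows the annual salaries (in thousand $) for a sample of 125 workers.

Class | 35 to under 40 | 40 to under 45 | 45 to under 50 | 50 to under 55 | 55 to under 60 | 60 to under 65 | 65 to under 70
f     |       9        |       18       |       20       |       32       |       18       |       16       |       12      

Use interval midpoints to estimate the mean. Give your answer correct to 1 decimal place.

52.6

Midpoints: 37.5, 42.5, 47.5, 52.5, 57.5, 62.5, 67.5
Σfm = 9×37.5 + 18×42.5 + 20×47.5 + 32×52.5 + 18×57.5 + 16×62.5 + 12×67.5 = 6577.5
n = Σf = 125
Mean = 6577.5 / 125 = 52.6200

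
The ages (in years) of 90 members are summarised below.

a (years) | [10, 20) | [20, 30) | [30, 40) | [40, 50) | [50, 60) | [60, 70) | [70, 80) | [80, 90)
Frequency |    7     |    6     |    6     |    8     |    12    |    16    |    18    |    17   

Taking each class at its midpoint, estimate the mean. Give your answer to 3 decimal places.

59.111

Midpoints: 15, 25, 35, 45, 55, 65, 75, 85
Σfm = 7×15 + 6×25 + 6×35 + 8×45 + 12×55 + 16×65 + 18×75 + 17×85 = 5320
n = Σf = 90
Mean = 5320 / 90 = 59.1111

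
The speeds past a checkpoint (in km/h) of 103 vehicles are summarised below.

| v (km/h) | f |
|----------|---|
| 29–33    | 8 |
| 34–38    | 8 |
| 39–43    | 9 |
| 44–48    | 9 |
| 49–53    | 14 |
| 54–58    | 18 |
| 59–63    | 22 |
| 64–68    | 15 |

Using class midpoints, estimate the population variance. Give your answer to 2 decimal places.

Midpoints: 31, 36, 41, 46, 51, 56, 61, 66
n = 103, Σfm = 5373, mean = 52.1650
Σfm² = 292293
Σf(m − x̄)² = Σfm² − (Σfm)²/n = 292293 − 5373²/103 = 12010.1942
Population variance = 12010.1942 / 103 = 116.6038

116.60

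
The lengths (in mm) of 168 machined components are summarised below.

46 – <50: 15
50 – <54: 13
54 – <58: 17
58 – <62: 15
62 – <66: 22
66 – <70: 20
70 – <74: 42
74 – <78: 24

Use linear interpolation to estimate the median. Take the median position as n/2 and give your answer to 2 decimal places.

66.40

Cumulative frequencies: 15, 28, 45, 60, 82, 102, 144, 168
n = 168; position = n/2 = 84.
This falls in the class 66 – <70: L = 66, F = 82, f = 20, h = 4.
Median ≈ 66 + ((84 − 82) / 20) × 4 = 66.4000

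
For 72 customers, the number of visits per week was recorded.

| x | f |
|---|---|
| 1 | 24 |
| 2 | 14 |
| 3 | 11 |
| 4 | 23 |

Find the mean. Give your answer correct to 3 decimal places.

2.458

Values: 1, 2, 3, 4
Σfx = 24×1 + 14×2 + 11×3 + 23×4 = 177
n = Σf = 72
Mean = 177 / 72 = 2.4583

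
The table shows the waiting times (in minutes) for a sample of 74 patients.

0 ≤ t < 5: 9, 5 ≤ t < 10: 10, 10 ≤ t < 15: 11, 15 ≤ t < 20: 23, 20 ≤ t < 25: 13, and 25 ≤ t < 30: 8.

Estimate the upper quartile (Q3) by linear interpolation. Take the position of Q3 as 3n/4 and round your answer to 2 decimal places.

Cumulative frequencies: 9, 19, 30, 53, 66, 74
n = 74; position = 3n/4 = 55.5.
This falls in the class 20 ≤ t < 25: L = 20, F = 53, f = 13, h = 5.
Upper quartile ≈ 20 + ((55.5 − 53) / 13) × 5 = 20.9615

20.96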